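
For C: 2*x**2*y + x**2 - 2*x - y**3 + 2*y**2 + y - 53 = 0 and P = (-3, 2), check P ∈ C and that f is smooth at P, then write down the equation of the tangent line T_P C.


Tangent line at P: -32*x + 15*y - 126 = 0.

Step 1: f(-3, 2) = 0, so P lies on C.
Step 2: partial derivatives
  f_x(x, y) = 4*x*y + 2*x - 2, f_y(x, y) = 2*x**2 - 3*y**2 + 4*y + 1.
  f_x(P) = -32, f_y(P) = 15 (gradient nonzero, so P is smooth).
Step 3: tangent line at P: -32·(x − -3) + 15·(y − 2) = 0.
Expanding: -32*x + 15*y - 126 = 0.


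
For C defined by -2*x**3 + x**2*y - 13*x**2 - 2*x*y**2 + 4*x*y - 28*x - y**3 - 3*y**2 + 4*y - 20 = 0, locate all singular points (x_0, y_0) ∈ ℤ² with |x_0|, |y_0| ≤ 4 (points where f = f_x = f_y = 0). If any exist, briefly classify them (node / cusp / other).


Singular points: {(-2, 0)}; classification: node.

Compute partial derivatives:
  f_x = -6*x**2 + 2*x*y - 26*x - 2*y**2 + 4*y - 28.
  f_y = x**2 - 4*x*y + 4*x - 3*y**2 - 6*y + 4.
Scan x_0 ∈ {−4, ..., 4}. For each x_0, f_y(x_0, y) is a polynomial in y; find its integer roots y ∈ {−4, ..., 4}, then test f_x and f at those candidates.
  x = -4: f_y(-4, y) = -3*y**2 + 10*y + 4; no integer root y with |y| ≤ 4.
  x = -3: f_y(-3, y) = -3*y**2 + 6*y + 1; no integer root y with |y| ≤ 4.
  x = -2: f_y(-2, y) = -3*y**2 + 2*y; vanishes at y ∈ {0}. (-2, 0): f_x = 0, f = 0 — SINGULAR.
  x = -1: f_y(-1, y) = -3*y**2 - 2*y + 1; vanishes at y ∈ {-1}. (-1, -1): f_x = -12 ≠ 0.
  x = 0: f_y(0, y) = -3*y**2 - 6*y + 4; no integer root y with |y| ≤ 4.
  x = 1: f_y(1, y) = -3*y**2 - 10*y + 9; no integer root y with |y| ≤ 4.
  x = 2: f_y(2, y) = -3*y**2 - 14*y + 16; no integer root y with |y| ≤ 4.
  x = 3: f_y(3, y) = -3*y**2 - 18*y + 25; no integer root y with |y| ≤ 4.
  x = 4: f_y(4, y) = -3*y**2 - 22*y + 36; no integer root y with |y| ≤ 4.
Only singular point on the grid: (-2, 0).
Classify: substitute x = -2 + u, y = 0 + v and expand: f = -2*u**3 + u**2*v - u**2 - 2*u*v**2 - v**3 + v**2.
No constant or linear terms (consistent with a singular point). Quadratic part: -u**2 + v**2. Cubic part: -2*u**3 + u**2*v - 2*u*v**2 - v**3.
The quadratic part v**2 - u**2 = (v − u)(v + u) splits into two distinct linear factors, so there are two distinct tangent lines y − 0 = ±(x − -2) — this is a node (ordinary double point).
Classification: node.


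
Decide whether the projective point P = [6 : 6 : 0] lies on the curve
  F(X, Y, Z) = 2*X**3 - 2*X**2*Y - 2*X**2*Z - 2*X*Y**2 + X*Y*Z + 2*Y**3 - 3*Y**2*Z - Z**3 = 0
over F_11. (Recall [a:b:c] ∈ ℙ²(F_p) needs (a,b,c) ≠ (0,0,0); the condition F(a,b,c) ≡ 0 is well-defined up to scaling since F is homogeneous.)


F(6,6,0) ≡ 0 (mod 11); P is on the curve.

Evaluate F(6, 6, 0) term-by-term (mod 11).
  2*X**3 ↦ 2·216·1·1 = 432
  -2*X**2*Y ↦ -2·36·6·1 = -432
  -2*X**2*Z ↦ -2·36·1·0 = 0
  -2*X*Y**2 ↦ -2·6·36·1 = -432
  X*Y*Z ↦ 1·6·6·0 = 0
  2*Y**3 ↦ 2·1·216·1 = 432
  -3*Y**2*Z ↦ -3·1·36·0 = 0
  -Z**3 ↦ -1·1·1·0 = 0
Sum: F(6, 6, 0) = (432) + (-432) + (0) + (-432) + (0) + (432) + (0) + (0) = 0.
Reducing mod 11: 0 ≡ 0 (mod 11).
Since F(a, b, c) ≡ 0 (mod 11), P lies on the curve.


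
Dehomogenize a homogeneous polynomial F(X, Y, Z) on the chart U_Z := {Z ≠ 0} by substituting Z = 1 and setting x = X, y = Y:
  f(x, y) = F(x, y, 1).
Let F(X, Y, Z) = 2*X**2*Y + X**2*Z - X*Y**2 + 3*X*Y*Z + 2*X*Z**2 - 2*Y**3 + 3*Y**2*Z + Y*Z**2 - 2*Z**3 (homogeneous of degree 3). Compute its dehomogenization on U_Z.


f(x, y) = 2*x**2*y + x**2 - x*y**2 + 3*x*y + 2*x - 2*y**3 + 3*y**2 + y - 2

On U_Z we set Z = 1. Each monomial c·X^i·Y^j·Z^k in F becomes c·x^i·y^j·1^k = c·x^i·y^j.
Substituting Z = 1: F(X, Y, 1) = 2*x**2*y + x**2 - x*y**2 + 3*x*y + 2*x - 2*y**3 + 3*y**2 + y - 2.
Note: deg(f) ≤ deg(F) = 3; strict inequality happens when F is divisible by Z (lost terms).


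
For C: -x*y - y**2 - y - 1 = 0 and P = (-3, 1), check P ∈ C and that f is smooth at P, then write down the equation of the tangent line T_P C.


Tangent line at P: -x - 3 = 0.

Step 1: f(-3, 1) = 0, so P lies on C.
Step 2: partial derivatives
  f_x(x, y) = -y, f_y(x, y) = -x - 2*y - 1.
  f_x(P) = -1, f_y(P) = 0 (gradient nonzero, so P is smooth).
Step 3: tangent line at P: -1·(x − -3) + 0·(y − 1) = 0.
Expanding: -x - 3 = 0.


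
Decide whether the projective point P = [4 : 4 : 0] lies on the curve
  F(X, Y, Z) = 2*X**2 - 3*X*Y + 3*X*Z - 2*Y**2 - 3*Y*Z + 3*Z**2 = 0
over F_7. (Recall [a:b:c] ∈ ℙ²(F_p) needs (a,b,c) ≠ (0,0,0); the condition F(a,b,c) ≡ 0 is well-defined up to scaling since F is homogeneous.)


F(4,4,0) ≡ 1 (mod 7); P is NOT on the curve.

Evaluate F(4, 4, 0) term-by-term (mod 7).
  2*X**2 ↦ 2·16·1·1 = 32
  -3*X*Y ↦ -3·4·4·1 = -48
  3*X*Z ↦ 3·4·1·0 = 0
  -2*Y**2 ↦ -2·1·16·1 = -32
  -3*Y*Z ↦ -3·1·4·0 = 0
  3*Z**2 ↦ 3·1·1·0 = 0
Sum: F(4, 4, 0) = (32) + (-48) + (0) + (-32) + (0) + (0) = -48.
Reducing mod 7: -48 ≡ 1 (mod 7).
Since F(a, b, c) ≡ 1 ≠ 0 (mod 7), P does NOT lie on the curve.


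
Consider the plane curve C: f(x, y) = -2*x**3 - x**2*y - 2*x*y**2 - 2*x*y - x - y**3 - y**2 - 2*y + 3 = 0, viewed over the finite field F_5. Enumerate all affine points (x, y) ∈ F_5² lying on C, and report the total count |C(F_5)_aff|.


Affine F_5-points: {(0, 4), (1, 0), (1, 2), (2, 0), (3, 3), (4, 1), (4, 2), (4, 3)}; count = 8.

For each of the 25 pairs (x, y) ∈ F_5², evaluate f(x, y) mod 5. Record the zeros.
  x = 0: [0↦3, 1↦4, 2↦2, 3↦1, 4↦0]  zeros at y ∈ {4}
  x = 1: [0↦0, 1↦1, 2↦0, 3↦1, 4↦3]  zeros at y ∈ {0, 2}
  x = 2: [0↦0, 1↦4, 2↦2, 3↦3, 4↦1]  zeros at y ∈ {0}
  x = 3: [0↦1, 1↦1, 2↦1, 3↦0, 4↦2]  zeros at y ∈ {3}
  x = 4: [0↦1, 1↦0, 2↦0, 3↦0, 4↦4]  zeros at y ∈ {1, 2, 3}
Collecting zeros: affine points = {(0, 4), (1, 0), (1, 2), (2, 0), (3, 3), (4, 1), (4, 2), (4, 3)}.
Total count |C(F_5)_aff| = 8.


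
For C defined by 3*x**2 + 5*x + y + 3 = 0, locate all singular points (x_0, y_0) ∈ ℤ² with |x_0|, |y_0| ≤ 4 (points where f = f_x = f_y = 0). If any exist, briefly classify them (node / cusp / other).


No singular points in the scanned grid; C is smooth there.

Compute partial derivatives:
  f_x = 6*x + 5.
  f_y = 1.
f_y = 1 is a nonzero constant, so f_y never vanishes: no point (x, y) can satisfy f = f_x = f_y = 0. In particular no (x, y) ∈ {−4, ..., 4}² is singular; the curve is smooth.


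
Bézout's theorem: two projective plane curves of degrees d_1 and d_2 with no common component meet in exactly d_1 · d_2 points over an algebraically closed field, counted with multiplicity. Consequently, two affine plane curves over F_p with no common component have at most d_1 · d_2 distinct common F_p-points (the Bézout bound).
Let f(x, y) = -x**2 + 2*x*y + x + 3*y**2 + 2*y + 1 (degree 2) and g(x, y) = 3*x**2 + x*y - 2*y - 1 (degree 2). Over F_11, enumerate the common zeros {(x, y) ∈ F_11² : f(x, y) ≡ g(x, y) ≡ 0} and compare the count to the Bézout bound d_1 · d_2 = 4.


Common zeros: {(2, 3), (2, 6), (3, 7), (4, 4)}; count = 4; Bézout bound = 4.

deg(f) = 2, deg(g) = 2, so Bézout bound = 4.
Scan x ∈ F_11. For each x, list the y ∈ F_11 with f(x, y) ≡ 0 and those with g(x, y) ≡ 0 (mod 11); the common zeros in that column are the intersection.
  x = 0: f ≡ 0 at y ∈ {6, 8}; g ≡ 0 at y ∈ {5}; common: ∅.
  x = 1: f ≡ 0 at y ∈ {7, 10}; g ≡ 0 at y ∈ {2}; common: ∅.
  x = 2: f ≡ 0 at y ∈ {3, 6}; g ≡ 0 at y ∈ {0, 1, 2, 3, 4, 5, 6, 7, 8, 9, 10}; common: {3, 6}.
  x = 3: f ≡ 0 at y ∈ {5, 7}; g ≡ 0 at y ∈ {7}; common: {7}.
  x = 4: f ≡ 0 at y ∈ {0, 4}; g ≡ 0 at y ∈ {4}; common: {4}.
  x = 5: f ≡ 0 at y ∈ {3, 4}; g ≡ 0 at y ∈ {1}; common: ∅.
  x = 6: f ≡ 0 at y ∈ {2, 8}; g ≡ 0 at y ∈ {9}; common: ∅.
  x = 7: f ≡ 0 at y ∈ {1}; g ≡ 0 at y ∈ {6}; common: ∅.
  x = 8: f ≡ 0 at y ∈ {0, 5}; g ≡ 0 at y ∈ {3}; common: ∅.
  x = 9: f ≡ 0 at y ∈ {9, 10}; g ≡ 0 at y ∈ {0}; common: ∅.
  x = 10: f ≡ 0 at y ∈ {2, 9}; g ≡ 0 at y ∈ {8}; common: ∅.
Collecting: common zeros = {(2, 3), (2, 6), (3, 7), (4, 4)}, so the count is 4.
Comparison with the Bézout bound: 4 ≤ 4 = deg(f)·deg(g), as expected for curves with no common component (the bound is attained).


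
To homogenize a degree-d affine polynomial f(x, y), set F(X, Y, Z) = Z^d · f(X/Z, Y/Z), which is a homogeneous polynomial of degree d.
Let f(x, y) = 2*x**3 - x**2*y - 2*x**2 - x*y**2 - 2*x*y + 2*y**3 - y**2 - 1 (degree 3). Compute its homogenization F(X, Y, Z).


F(X, Y, Z) = 2*X**3 - X**2*Y - 2*X**2*Z - X*Y**2 - 2*X*Y*Z + 2*Y**3 - Y**2*Z - Z**3

deg(f) = 3.
Substitute x = X/Z, y = Y/Z into f, then multiply by Z^3.
  monomial 2·x^3·y^0 ↦ 2·X^3·Y^0·Z^0.
  monomial -1·x^2·y^1 ↦ -1·X^2·Y^1·Z^0.
  monomial -2·x^2·y^0 ↦ -2·X^2·Y^0·Z^1.
  monomial -1·x^1·y^2 ↦ -1·X^1·Y^2·Z^0.
  monomial -2·x^1·y^1 ↦ -2·X^1·Y^1·Z^1.
  monomial 2·x^0·y^3 ↦ 2·X^0·Y^3·Z^0.
  monomial -1·x^0·y^2 ↦ -1·X^0·Y^2·Z^1.
  monomial -1·x^0·y^0 ↦ -1·X^0·Y^0·Z^3.
Collecting: F(X, Y, Z) = 2*X**3 - X**2*Y - 2*X**2*Z - X*Y**2 - 2*X*Y*Z + 2*Y**3 - Y**2*Z - Z**3.


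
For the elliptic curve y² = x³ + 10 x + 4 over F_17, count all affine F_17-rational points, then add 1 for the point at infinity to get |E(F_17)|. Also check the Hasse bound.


Affine points = {(0, 2), (0, 15), (1, 7), (1, 10), (2, 7), (2, 10), (5, 3), (5, 14), (6, 5), (6, 12), (7, 3), (7, 14), (8, 1), (8, 16), (10, 4), (10, 13), (11, 0), (12, 4), (12, 13), (13, 6), (13, 11), (14, 7), (14, 10)}; affine count = 23; |E(F_17)| = 24.

Discriminant check: Δ ∝ 4a³ + 27b² = 4·10³ + 27·4² = 4·1000 + 27·16 ≡ 12 (mod 17). Nonzero ⇒ E is nonsingular.
For each x ∈ F_17, compute rhs = x³ + 10·x + 4 mod 17, then count y ∈ F_17 with y² ≡ rhs.
  x = 0: rhs = 4, matching y values: 2, 15 (2 points).
  x = 1: rhs = 15, matching y values: 7, 10 (2 points).
  x = 2: rhs = 15, matching y values: 7, 10 (2 points).
  x = 3: rhs = 10, matching y values: none (0 points).
  x = 4: rhs = 6, matching y values: none (0 points).
  x = 5: rhs = 9, matching y values: 3, 14 (2 points).
  x = 6: rhs = 8, matching y values: 5, 12 (2 points).
  x = 7: rhs = 9, matching y values: 3, 14 (2 points).
  x = 8: rhs = 1, matching y values: 1, 16 (2 points).
  x = 9: rhs = 7, matching y values: none (0 points).
  x = 10: rhs = 16, matching y values: 4, 13 (2 points).
  x = 11: rhs = 0, matching y values: 0 (1 points).
  x = 12: rhs = 16, matching y values: 4, 13 (2 points).
  x = 13: rhs = 2, matching y values: 6, 11 (2 points).
  x = 14: rhs = 15, matching y values: 7, 10 (2 points).
  x = 15: rhs = 10, matching y values: none (0 points).
  x = 16: rhs = 10, matching y values: none (0 points).
Total affine count: 23.
Full point count |E(F_17)| = 23 + 1 = 24.
Hasse bound: |24 − (17+1)| = |6| = 6 ≤ 2√17 ≈ 8.2462 ✓.


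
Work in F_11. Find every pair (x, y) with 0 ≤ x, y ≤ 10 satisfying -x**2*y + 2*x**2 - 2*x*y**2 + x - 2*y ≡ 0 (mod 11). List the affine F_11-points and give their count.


Affine F_11-points: {(0, 0), (1, 2), (2, 1), (2, 3), (3, 3), (3, 8), (5, 0), (5, 5), (7, 8), (8, 5), (8, 6), (10, 1), (10, 6)}; count = 13.

For each of the 121 pairs (x, y) ∈ F_11², evaluate f(x, y) mod 11. Record the zeros.
  x = 0: [0↦0, 1↦9, 2↦7, 3↦5, 4↦3, 5↦1, 6↦10, 7↦8, 8↦6, 9↦4, 10↦2]  zeros at y ∈ {0}
  x = 1: [0↦3, 1↦9, 2↦0, 3↦9, 4↦3, 5↦4, 6↦1, 7↦5, 8↦5, 9↦1, 10↦4]  zeros at y ∈ {2}
  x = 2: [0↦10, 1↦0, 2↦4, 3↦0, 4↦10, 5↦1, 6↦6, 7↦3, 8↦3, 9↦6, 10↦1]  zeros at y ∈ {1, 3}
  x = 3: [0↦10, 1↦4, 2↦8, 3↦0, 4↦2, 5↦3, 6↦3, 7↦2, 8↦0, 9↦8, 10↦4]  zeros at y ∈ {3, 8}
  x = 4: [0↦3, 1↦10, 2↦1, 3↦9, 4↦1, 5↦10, 6↦3, 7↦2, 8↦7, 9↦7, 10↦2]  zeros at y ∈ ∅
  x = 5: [0↦0, 1↦7, 2↦5, 3↦5, 4↦7, 5↦0, 6↦6, 7↦3, 8↦2, 9↦3, 10↦6]  zeros at y ∈ {0, 5}
  x = 6: [0↦1, 1↦6, 2↦9, 3↦10, 4↦9, 5↦6, 6↦1, 7↦5, 8↦7, 9↦7, 10↦5]  zeros at y ∈ ∅
  x = 7: [0↦6, 1↦7, 2↦2, 3↦2, 4↦7, 5↦6, 6↦10, 7↦8, 8↦0, 9↦8, 10↦10]  zeros at y ∈ {8}
  x = 8: [0↦4, 1↦10, 2↦6, 3↦3, 4↦1, 5↦0, 6↦0, 7↦1, 8↦3, 9↦6, 10↦10]  zeros at y ∈ {5, 6}
  x = 9: [0↦6, 1↦4, 2↦10, 3↦2, 4↦2, 5↦10, 6↦4, 7↦6, 8↦5, 9↦1, 10↦5]  zeros at y ∈ ∅
  x = 10: [0↦1, 1↦0, 2↦3, 3↦10, 4↦10, 5↦3, 6↦0, 7↦1, 8↦6, 9↦4, 10↦6]  zeros at y ∈ {1, 6}
Collecting zeros: affine points = {(0, 0), (1, 2), (2, 1), (2, 3), (3, 3), (3, 8), (5, 0), (5, 5), (7, 8), (8, 5), (8, 6), (10, 1), (10, 6)}.
Total count |C(F_11)_aff| = 13.


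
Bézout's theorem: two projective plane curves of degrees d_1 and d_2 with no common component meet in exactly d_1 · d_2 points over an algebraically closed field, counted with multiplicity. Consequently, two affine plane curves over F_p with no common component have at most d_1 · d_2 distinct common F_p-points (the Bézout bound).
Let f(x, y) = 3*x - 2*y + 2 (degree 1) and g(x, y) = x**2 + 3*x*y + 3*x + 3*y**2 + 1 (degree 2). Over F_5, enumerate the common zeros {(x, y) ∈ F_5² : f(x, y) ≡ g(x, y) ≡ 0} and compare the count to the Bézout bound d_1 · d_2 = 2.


Common zeros: {(1, 0), (4, 2)}; count = 2; Bézout bound = 2.

deg(f) = 1, deg(g) = 2, so Bézout bound = 2.
Scan x ∈ F_5. For each x, list the y ∈ F_5 with f(x, y) ≡ 0 and those with g(x, y) ≡ 0 (mod 5); the common zeros in that column are the intersection.
  x = 0: f ≡ 0 at y ∈ {1}; g ≡ 0 at y ∈ ∅; common: ∅.
  x = 1: f ≡ 0 at y ∈ {0}; g ≡ 0 at y ∈ {0, 4}; common: {0}.
  x = 2: f ≡ 0 at y ∈ {4}; g ≡ 0 at y ∈ {1, 2}; common: ∅.
  x = 3: f ≡ 0 at y ∈ {3}; g ≡ 0 at y ∈ ∅; common: ∅.
  x = 4: f ≡ 0 at y ∈ {2}; g ≡ 0 at y ∈ {2, 4}; common: {2}.
Collecting: common zeros = {(1, 0), (4, 2)}, so the count is 2.
Comparison with the Bézout bound: 2 ≤ 2 = deg(f)·deg(g), as expected for curves with no common component (the bound is attained).


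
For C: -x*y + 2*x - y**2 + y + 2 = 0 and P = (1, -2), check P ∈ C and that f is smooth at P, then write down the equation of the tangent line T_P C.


Tangent line at P: 4*x + 4*y + 4 = 0.

Step 1: f(1, -2) = 0, so P lies on C.
Step 2: partial derivatives
  f_x(x, y) = 2 - y, f_y(x, y) = -x - 2*y + 1.
  f_x(P) = 4, f_y(P) = 4 (gradient nonzero, so P is smooth).
Step 3: tangent line at P: 4·(x − 1) + 4·(y − -2) = 0.
Expanding: 4*x + 4*y + 4 = 0.


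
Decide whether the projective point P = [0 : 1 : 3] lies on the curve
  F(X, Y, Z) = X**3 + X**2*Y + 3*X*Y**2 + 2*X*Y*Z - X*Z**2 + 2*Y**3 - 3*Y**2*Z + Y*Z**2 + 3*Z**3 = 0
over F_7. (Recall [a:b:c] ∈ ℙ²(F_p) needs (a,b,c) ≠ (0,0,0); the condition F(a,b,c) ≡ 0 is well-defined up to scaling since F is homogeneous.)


F(0,1,3) ≡ 6 (mod 7); P is NOT on the curve.

Evaluate F(0, 1, 3) term-by-term (mod 7).
  X**3 ↦ 1·0·1·1 = 0
  X**2*Y ↦ 1·0·1·1 = 0
  3*X*Y**2 ↦ 3·0·1·1 = 0
  2*X*Y*Z ↦ 2·0·1·3 = 0
  -X*Z**2 ↦ -1·0·1·9 = 0
  2*Y**3 ↦ 2·1·1·1 = 2
  -3*Y**2*Z ↦ -3·1·1·3 = -9
  Y*Z**2 ↦ 1·1·1·9 = 9
  3*Z**3 ↦ 3·1·1·27 = 81
Sum: F(0, 1, 3) = (0) + (0) + (0) + (0) + (0) + (2) + (-9) + (9) + (81) = 83.
Reducing mod 7: 83 ≡ 6 (mod 7).
Since F(a, b, c) ≡ 6 ≠ 0 (mod 7), P does NOT lie on the curve.


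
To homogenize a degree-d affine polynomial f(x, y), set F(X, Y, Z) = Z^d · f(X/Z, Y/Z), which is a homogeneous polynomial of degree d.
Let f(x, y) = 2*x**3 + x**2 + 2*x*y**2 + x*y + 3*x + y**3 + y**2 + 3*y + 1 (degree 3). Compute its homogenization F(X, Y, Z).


F(X, Y, Z) = 2*X**3 + X**2*Z + 2*X*Y**2 + X*Y*Z + 3*X*Z**2 + Y**3 + Y**2*Z + 3*Y*Z**2 + Z**3

deg(f) = 3.
Substitute x = X/Z, y = Y/Z into f, then multiply by Z^3.
  monomial 2·x^3·y^0 ↦ 2·X^3·Y^0·Z^0.
  monomial 1·x^2·y^0 ↦ 1·X^2·Y^0·Z^1.
  monomial 2·x^1·y^2 ↦ 2·X^1·Y^2·Z^0.
  monomial 1·x^1·y^1 ↦ 1·X^1·Y^1·Z^1.
  monomial 3·x^1·y^0 ↦ 3·X^1·Y^0·Z^2.
  monomial 1·x^0·y^3 ↦ 1·X^0·Y^3·Z^0.
  monomial 1·x^0·y^2 ↦ 1·X^0·Y^2·Z^1.
  monomial 3·x^0·y^1 ↦ 3·X^0·Y^1·Z^2.
  monomial 1·x^0·y^0 ↦ 1·X^0·Y^0·Z^3.
Collecting: F(X, Y, Z) = 2*X**3 + X**2*Z + 2*X*Y**2 + X*Y*Z + 3*X*Z**2 + Y**3 + Y**2*Z + 3*Y*Z**2 + Z**3.


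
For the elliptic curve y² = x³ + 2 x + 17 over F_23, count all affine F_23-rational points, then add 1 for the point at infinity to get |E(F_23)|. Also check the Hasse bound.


Affine points = {(2, 11), (2, 12), (3, 2), (3, 21), (7, 11), (7, 12), (8, 4), (8, 19), (10, 5), (10, 18), (11, 6), (11, 17), (13, 3), (13, 20), (14, 11), (14, 12), (15, 8), (15, 15)}; affine count = 18; |E(F_23)| = 19.

Discriminant check: Δ ∝ 4a³ + 27b² = 4·2³ + 27·17² = 4·8 + 27·289 ≡ 15 (mod 23). Nonzero ⇒ E is nonsingular.
For each x ∈ F_23, compute rhs = x³ + 2·x + 17 mod 23, then count y ∈ F_23 with y² ≡ rhs.
  x = 0: rhs = 17, matching y values: none (0 points).
  x = 1: rhs = 20, matching y values: none (0 points).
  x = 2: rhs = 6, matching y values: 11, 12 (2 points).
  x = 3: rhs = 4, matching y values: 2, 21 (2 points).
  x = 4: rhs = 20, matching y values: none (0 points).
  x = 5: rhs = 14, matching y values: none (0 points).
  x = 6: rhs = 15, matching y values: none (0 points).
  x = 7: rhs = 6, matching y values: 11, 12 (2 points).
  x = 8: rhs = 16, matching y values: 4, 19 (2 points).
  x = 9: rhs = 5, matching y values: none (0 points).
  x = 10: rhs = 2, matching y values: 5, 18 (2 points).
  x = 11: rhs = 13, matching y values: 6, 17 (2 points).
  x = 12: rhs = 21, matching y values: none (0 points).
  x = 13: rhs = 9, matching y values: 3, 20 (2 points).
  x = 14: rhs = 6, matching y values: 11, 12 (2 points).
  x = 15: rhs = 18, matching y values: 8, 15 (2 points).
  x = 16: rhs = 5, matching y values: none (0 points).
  x = 17: rhs = 19, matching y values: none (0 points).
  x = 18: rhs = 20, matching y values: none (0 points).
  x = 19: rhs = 14, matching y values: none (0 points).
  x = 20: rhs = 7, matching y values: none (0 points).
  x = 21: rhs = 5, matching y values: none (0 points).
  x = 22: rhs = 14, matching y values: none (0 points).
Total affine count: 18.
Full point count |E(F_23)| = 18 + 1 = 19.
Hasse bound: |19 − (23+1)| = |-5| = 5 ≤ 2√23 ≈ 9.5917 ✓.


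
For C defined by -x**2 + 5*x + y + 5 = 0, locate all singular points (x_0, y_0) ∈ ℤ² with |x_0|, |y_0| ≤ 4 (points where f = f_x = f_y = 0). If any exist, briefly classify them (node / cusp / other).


No singular points in the scanned grid; C is smooth there.

Compute partial derivatives:
  f_x = 5 - 2*x.
  f_y = 1.
f_y = 1 is a nonzero constant, so f_y never vanishes: no point (x, y) can satisfy f = f_x = f_y = 0. In particular no (x, y) ∈ {−4, ..., 4}² is singular; the curve is smooth.


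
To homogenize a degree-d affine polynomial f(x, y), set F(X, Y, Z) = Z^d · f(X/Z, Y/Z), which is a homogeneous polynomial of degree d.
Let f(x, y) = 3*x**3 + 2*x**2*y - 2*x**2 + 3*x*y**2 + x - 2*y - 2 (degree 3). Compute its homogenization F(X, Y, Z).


F(X, Y, Z) = 3*X**3 + 2*X**2*Y - 2*X**2*Z + 3*X*Y**2 + X*Z**2 - 2*Y*Z**2 - 2*Z**3

deg(f) = 3.
Substitute x = X/Z, y = Y/Z into f, then multiply by Z^3.
  monomial 3·x^3·y^0 ↦ 3·X^3·Y^0·Z^0.
  monomial 2·x^2·y^1 ↦ 2·X^2·Y^1·Z^0.
  monomial -2·x^2·y^0 ↦ -2·X^2·Y^0·Z^1.
  monomial 3·x^1·y^2 ↦ 3·X^1·Y^2·Z^0.
  monomial 1·x^1·y^0 ↦ 1·X^1·Y^0·Z^2.
  monomial -2·x^0·y^1 ↦ -2·X^0·Y^1·Z^2.
  monomial -2·x^0·y^0 ↦ -2·X^0·Y^0·Z^3.
Collecting: F(X, Y, Z) = 3*X**3 + 2*X**2*Y - 2*X**2*Z + 3*X*Y**2 + X*Z**2 - 2*Y*Z**2 - 2*Z**3.


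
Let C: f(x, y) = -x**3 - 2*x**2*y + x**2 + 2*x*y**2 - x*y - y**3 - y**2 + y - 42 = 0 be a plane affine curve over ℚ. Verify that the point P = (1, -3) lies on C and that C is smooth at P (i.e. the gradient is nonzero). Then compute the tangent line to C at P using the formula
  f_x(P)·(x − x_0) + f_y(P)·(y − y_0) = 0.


Tangent line at P: 32*x - 35*y - 137 = 0.

Step 1: f(1, -3) = 0, so P lies on C.
Step 2: partial derivatives
  f_x(x, y) = -3*x**2 - 4*x*y + 2*x + 2*y**2 - y, f_y(x, y) = -2*x**2 + 4*x*y - x - 3*y**2 - 2*y + 1.
  f_x(P) = 32, f_y(P) = -35 (gradient nonzero, so P is smooth).
Step 3: tangent line at P: 32·(x − 1) + -35·(y − -3) = 0.
Expanding: 32*x - 35*y - 137 = 0.


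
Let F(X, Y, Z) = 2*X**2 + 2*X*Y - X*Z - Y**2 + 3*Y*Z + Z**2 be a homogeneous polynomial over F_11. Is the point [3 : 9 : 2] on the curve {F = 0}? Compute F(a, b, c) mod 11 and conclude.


F(3,9,2) ≡ 10 (mod 11); P is NOT on the curve.

Evaluate F(3, 9, 2) term-by-term (mod 11).
  2*X**2 ↦ 2·9·1·1 = 18
  2*X*Y ↦ 2·3·9·1 = 54
  -X*Z ↦ -1·3·1·2 = -6
  -Y**2 ↦ -1·1·81·1 = -81
  3*Y*Z ↦ 3·1·9·2 = 54
  Z**2 ↦ 1·1·1·4 = 4
Sum: F(3, 9, 2) = (18) + (54) + (-6) + (-81) + (54) + (4) = 43.
Reducing mod 11: 43 ≡ 10 (mod 11).
Since F(a, b, c) ≡ 10 ≠ 0 (mod 11), P does NOT lie on the curve.


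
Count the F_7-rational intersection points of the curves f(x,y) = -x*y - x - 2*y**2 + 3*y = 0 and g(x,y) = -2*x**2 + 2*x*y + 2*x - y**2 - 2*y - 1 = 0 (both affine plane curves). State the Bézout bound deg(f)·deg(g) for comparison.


Common zeros: ∅; count = 0; Bézout bound = 4.

deg(f) = 2, deg(g) = 2, so Bézout bound = 4.
Scan x ∈ F_7. For each x, list the y ∈ F_7 with f(x, y) ≡ 0 and those with g(x, y) ≡ 0 (mod 7); the common zeros in that column are the intersection.
  x = 0: f ≡ 0 at y ∈ {0, 5}; g ≡ 0 at y ∈ {6}; common: ∅.
  x = 1: f ≡ 0 at y ∈ ∅; g ≡ 0 at y ∈ ∅; common: ∅.
  x = 2: f ≡ 0 at y ∈ ∅; g ≡ 0 at y ∈ ∅; common: ∅.
  x = 3: f ≡ 0 at y ∈ {3, 4}; g ≡ 0 at y ∈ ∅; common: ∅.
  x = 4: f ≡ 0 at y ∈ {1, 2}; g ≡ 0 at y ∈ ∅; common: ∅.
  x = 5: f ≡ 0 at y ∈ ∅; g ≡ 0 at y ∈ ∅; common: ∅.
  x = 6: f ≡ 0 at y ∈ ∅; g ≡ 0 at y ∈ ∅; common: ∅.
Collecting: common zeros = ∅, so the count is 0.
Comparison with the Bézout bound: 0 ≤ 4 = deg(f)·deg(g), as expected for curves with no common component (the affine F_7-count falls short of the bound because intersections may lie at infinity, over extension fields, or carry multiplicity).


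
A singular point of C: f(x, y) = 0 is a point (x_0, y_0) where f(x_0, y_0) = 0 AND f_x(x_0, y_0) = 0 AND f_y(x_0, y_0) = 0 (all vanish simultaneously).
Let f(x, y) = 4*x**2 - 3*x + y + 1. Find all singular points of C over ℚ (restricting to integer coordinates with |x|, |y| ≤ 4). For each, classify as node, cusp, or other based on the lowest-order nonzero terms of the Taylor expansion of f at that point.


No singular points in the scanned grid; C is smooth there.

Compute partial derivatives:
  f_x = 8*x - 3.
  f_y = 1.
f_y = 1 is a nonzero constant, so f_y never vanishes: no point (x, y) can satisfy f = f_x = f_y = 0. In particular no (x, y) ∈ {−4, ..., 4}² is singular; the curve is smooth.


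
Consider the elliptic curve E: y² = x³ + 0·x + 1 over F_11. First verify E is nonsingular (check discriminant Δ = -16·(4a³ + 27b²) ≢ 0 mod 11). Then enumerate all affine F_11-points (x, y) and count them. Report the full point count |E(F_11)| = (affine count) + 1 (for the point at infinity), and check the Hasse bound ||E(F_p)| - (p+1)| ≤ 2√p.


Affine points = {(0, 1), (0, 10), (2, 3), (2, 8), (5, 4), (5, 7), (7, 5), (7, 6), (9, 2), (9, 9), (10, 0)}; affine count = 11; |E(F_11)| = 12.

Discriminant check: Δ ∝ 4a³ + 27b² = 4·0³ + 27·1² = 4·0 + 27·1 ≡ 5 (mod 11). Nonzero ⇒ E is nonsingular.
For each x ∈ F_11, compute rhs = x³ + 0·x + 1 mod 11, then count y ∈ F_11 with y² ≡ rhs.
  x = 0: rhs = 1, matching y values: 1, 10 (2 points).
  x = 1: rhs = 2, matching y values: none (0 points).
  x = 2: rhs = 9, matching y values: 3, 8 (2 points).
  x = 3: rhs = 6, matching y values: none (0 points).
  x = 4: rhs = 10, matching y values: none (0 points).
  x = 5: rhs = 5, matching y values: 4, 7 (2 points).
  x = 6: rhs = 8, matching y values: none (0 points).
  x = 7: rhs = 3, matching y values: 5, 6 (2 points).
  x = 8: rhs = 7, matching y values: none (0 points).
  x = 9: rhs = 4, matching y values: 2, 9 (2 points).
  x = 10: rhs = 0, matching y values: 0 (1 points).
Total affine count: 11.
Full point count |E(F_11)| = 11 + 1 = 12.
Hasse bound: |12 − (11+1)| = |0| = 0 ≤ 2√11 ≈ 6.6332 ✓.


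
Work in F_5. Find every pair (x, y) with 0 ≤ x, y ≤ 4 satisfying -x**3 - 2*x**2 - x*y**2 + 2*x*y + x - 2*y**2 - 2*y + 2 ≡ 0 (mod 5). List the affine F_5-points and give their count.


Affine F_5-points: {(0, 2), (1, 0), (3, 0), (4, 0), (4, 1)}; count = 5.

For each of the 25 pairs (x, y) ∈ F_5², evaluate f(x, y) mod 5. Record the zeros.
  x = 0: [0↦2, 1↦3, 2↦0, 3↦3, 4↦2]  zeros at y ∈ {2}
  x = 1: [0↦0, 1↦2, 2↦3, 3↦3, 4↦2]  zeros at y ∈ {0}
  x = 2: [0↦3, 1↦1, 2↦1, 3↦3, 4↦2]  zeros at y ∈ ∅
  x = 3: [0↦0, 1↦4, 2↦3, 3↦2, 4↦1]  zeros at y ∈ {0}
  x = 4: [0↦0, 1↦0, 2↦3, 3↦4, 4↦3]  zeros at y ∈ {0, 1}
Collecting zeros: affine points = {(0, 2), (1, 0), (3, 0), (4, 0), (4, 1)}.
Total count |C(F_5)_aff| = 5.


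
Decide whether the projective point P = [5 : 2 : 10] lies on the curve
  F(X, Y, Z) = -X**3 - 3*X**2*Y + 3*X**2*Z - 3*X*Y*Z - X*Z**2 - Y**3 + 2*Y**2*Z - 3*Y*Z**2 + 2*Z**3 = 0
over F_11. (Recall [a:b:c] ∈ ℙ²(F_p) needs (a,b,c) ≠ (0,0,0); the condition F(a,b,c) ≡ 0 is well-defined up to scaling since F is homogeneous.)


F(5,2,10) ≡ 3 (mod 11); P is NOT on the curve.

Evaluate F(5, 2, 10) term-by-term (mod 11).
  -X**3 ↦ -1·125·1·1 = -125
  -3*X**2*Y ↦ -3·25·2·1 = -150
  3*X**2*Z ↦ 3·25·1·10 = 750
  -3*X*Y*Z ↦ -3·5·2·10 = -300
  -X*Z**2 ↦ -1·5·1·100 = -500
  -Y**3 ↦ -1·1·8·1 = -8
  2*Y**2*Z ↦ 2·1·4·10 = 80
  -3*Y*Z**2 ↦ -3·1·2·100 = -600
  2*Z**3 ↦ 2·1·1·1000 = 2000
Sum: F(5, 2, 10) = (-125) + (-150) + (750) + (-300) + (-500) + (-8) + (80) + (-600) + (2000) = 1147.
Reducing mod 11: 1147 ≡ 3 (mod 11).
Since F(a, b, c) ≡ 3 ≠ 0 (mod 11), P does NOT lie on the curve.


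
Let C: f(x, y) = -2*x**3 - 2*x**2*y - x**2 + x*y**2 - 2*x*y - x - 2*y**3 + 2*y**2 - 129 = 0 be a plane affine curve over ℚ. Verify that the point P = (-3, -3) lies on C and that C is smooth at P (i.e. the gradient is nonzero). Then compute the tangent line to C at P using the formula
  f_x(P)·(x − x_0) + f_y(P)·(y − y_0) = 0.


Tangent line at P: -70*x - 60*y - 390 = 0.

Step 1: f(-3, -3) = 0, so P lies on C.
Step 2: partial derivatives
  f_x(x, y) = -6*x**2 - 4*x*y - 2*x + y**2 - 2*y - 1, f_y(x, y) = -2*x**2 + 2*x*y - 2*x - 6*y**2 + 4*y.
  f_x(P) = -70, f_y(P) = -60 (gradient nonzero, so P is smooth).
Step 3: tangent line at P: -70·(x − -3) + -60·(y − -3) = 0.
Expanding: -70*x - 60*y - 390 = 0.


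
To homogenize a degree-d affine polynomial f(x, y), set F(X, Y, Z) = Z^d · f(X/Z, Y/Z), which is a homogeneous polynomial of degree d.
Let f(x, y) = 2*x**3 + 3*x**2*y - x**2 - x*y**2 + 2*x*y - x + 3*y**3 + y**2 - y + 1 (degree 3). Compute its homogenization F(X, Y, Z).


F(X, Y, Z) = 2*X**3 + 3*X**2*Y - X**2*Z - X*Y**2 + 2*X*Y*Z - X*Z**2 + 3*Y**3 + Y**2*Z - Y*Z**2 + Z**3

deg(f) = 3.
Substitute x = X/Z, y = Y/Z into f, then multiply by Z^3.
  monomial 2·x^3·y^0 ↦ 2·X^3·Y^0·Z^0.
  monomial 3·x^2·y^1 ↦ 3·X^2·Y^1·Z^0.
  monomial -1·x^2·y^0 ↦ -1·X^2·Y^0·Z^1.
  monomial -1·x^1·y^2 ↦ -1·X^1·Y^2·Z^0.
  monomial 2·x^1·y^1 ↦ 2·X^1·Y^1·Z^1.
  monomial -1·x^1·y^0 ↦ -1·X^1·Y^0·Z^2.
  monomial 3·x^0·y^3 ↦ 3·X^0·Y^3·Z^0.
  monomial 1·x^0·y^2 ↦ 1·X^0·Y^2·Z^1.
  monomial -1·x^0·y^1 ↦ -1·X^0·Y^1·Z^2.
  monomial 1·x^0·y^0 ↦ 1·X^0·Y^0·Z^3.
Collecting: F(X, Y, Z) = 2*X**3 + 3*X**2*Y - X**2*Z - X*Y**2 + 2*X*Y*Z - X*Z**2 + 3*Y**3 + Y**2*Z - Y*Z**2 + Z**3.


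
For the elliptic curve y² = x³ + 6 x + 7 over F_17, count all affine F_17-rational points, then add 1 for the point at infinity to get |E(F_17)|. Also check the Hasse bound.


Affine points = {(3, 1), (3, 16), (5, 3), (5, 14), (6, 2), (6, 15), (7, 1), (7, 16), (9, 5), (9, 12), (10, 8), (10, 9), (13, 2), (13, 15), (14, 8), (14, 9), (15, 2), (15, 15), (16, 0)}; affine count = 19; |E(F_17)| = 20.

Discriminant check: Δ ∝ 4a³ + 27b² = 4·6³ + 27·7² = 4·216 + 27·49 ≡ 11 (mod 17). Nonzero ⇒ E is nonsingular.
For each x ∈ F_17, compute rhs = x³ + 6·x + 7 mod 17, then count y ∈ F_17 with y² ≡ rhs.
  x = 0: rhs = 7, matching y values: none (0 points).
  x = 1: rhs = 14, matching y values: none (0 points).
  x = 2: rhs = 10, matching y values: none (0 points).
  x = 3: rhs = 1, matching y values: 1, 16 (2 points).
  x = 4: rhs = 10, matching y values: none (0 points).
  x = 5: rhs = 9, matching y values: 3, 14 (2 points).
  x = 6: rhs = 4, matching y values: 2, 15 (2 points).
  x = 7: rhs = 1, matching y values: 1, 16 (2 points).
  x = 8: rhs = 6, matching y values: none (0 points).
  x = 9: rhs = 8, matching y values: 5, 12 (2 points).
  x = 10: rhs = 13, matching y values: 8, 9 (2 points).
  x = 11: rhs = 10, matching y values: none (0 points).
  x = 12: rhs = 5, matching y values: none (0 points).
  x = 13: rhs = 4, matching y values: 2, 15 (2 points).
  x = 14: rhs = 13, matching y values: 8, 9 (2 points).
  x = 15: rhs = 4, matching y values: 2, 15 (2 points).
  x = 16: rhs = 0, matching y values: 0 (1 points).
Total affine count: 19.
Full point count |E(F_17)| = 19 + 1 = 20.
Hasse bound: |20 − (17+1)| = |2| = 2 ≤ 2√17 ≈ 8.2462 ✓.


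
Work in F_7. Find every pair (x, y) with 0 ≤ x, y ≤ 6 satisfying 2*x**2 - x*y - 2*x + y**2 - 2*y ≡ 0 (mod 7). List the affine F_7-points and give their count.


Affine F_7-points: {(0, 0), (0, 2), (1, 0), (1, 3), (2, 2), (5, 3), (5, 4)}; count = 7.

For each of the 49 pairs (x, y) ∈ F_7², evaluate f(x, y) mod 7. Record the zeros.
  x = 0: [0↦0, 1↦6, 2↦0, 3↦3, 4↦1, 5↦1, 6↦3]  zeros at y ∈ {0, 2}
  x = 1: [0↦0, 1↦5, 2↦5, 3↦0, 4↦4, 5↦3, 6↦4]  zeros at y ∈ {0, 3}
  x = 2: [0↦4, 1↦1, 2↦0, 3↦1, 4↦4, 5↦2, 6↦2]  zeros at y ∈ {2}
  x = 3: [0↦5, 1↦1, 2↦6, 3↦6, 4↦1, 5↦5, 6↦4]  zeros at y ∈ ∅
  x = 4: [0↦3, 1↦5, 2↦2, 3↦1, 4↦2, 5↦5, 6↦3]  zeros at y ∈ ∅
  x = 5: [0↦5, 1↦6, 2↦2, 3↦0, 4↦0, 5↦2, 6↦6]  zeros at y ∈ {3, 4}
  x = 6: [0↦4, 1↦4, 2↦6, 3↦3, 4↦2, 5↦3, 6↦6]  zeros at y ∈ ∅
Collecting zeros: affine points = {(0, 0), (0, 2), (1, 0), (1, 3), (2, 2), (5, 3), (5, 4)}.
Total count |C(F_7)_aff| = 7.


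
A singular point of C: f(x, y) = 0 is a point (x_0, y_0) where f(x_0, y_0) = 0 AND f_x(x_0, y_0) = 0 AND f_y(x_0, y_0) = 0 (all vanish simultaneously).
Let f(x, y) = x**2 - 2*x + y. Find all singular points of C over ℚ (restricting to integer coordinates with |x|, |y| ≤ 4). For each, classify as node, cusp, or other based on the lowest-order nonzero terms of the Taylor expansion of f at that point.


No singular points in the scanned grid; C is smooth there.

Compute partial derivatives:
  f_x = 2*x - 2.
  f_y = 1.
f_y = 1 is a nonzero constant, so f_y never vanishes: no point (x, y) can satisfy f = f_x = f_y = 0. In particular no (x, y) ∈ {−4, ..., 4}² is singular; the curve is smooth.


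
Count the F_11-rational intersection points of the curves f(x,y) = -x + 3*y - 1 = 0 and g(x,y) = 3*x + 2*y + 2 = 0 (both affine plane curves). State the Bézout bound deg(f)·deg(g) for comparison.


Common zeros: ∅; count = 0; Bézout bound = 1.

deg(f) = 1, deg(g) = 1, so Bézout bound = 1.
Scan x ∈ F_11. For each x, list the y ∈ F_11 with f(x, y) ≡ 0 and those with g(x, y) ≡ 0 (mod 11); the common zeros in that column are the intersection.
  x = 0: f ≡ 0 at y ∈ {4}; g ≡ 0 at y ∈ {10}; common: ∅.
  x = 1: f ≡ 0 at y ∈ {8}; g ≡ 0 at y ∈ {3}; common: ∅.
  x = 2: f ≡ 0 at y ∈ {1}; g ≡ 0 at y ∈ {7}; common: ∅.
  x = 3: f ≡ 0 at y ∈ {5}; g ≡ 0 at y ∈ {0}; common: ∅.
  x = 4: f ≡ 0 at y ∈ {9}; g ≡ 0 at y ∈ {4}; common: ∅.
  x = 5: f ≡ 0 at y ∈ {2}; g ≡ 0 at y ∈ {8}; common: ∅.
  x = 6: f ≡ 0 at y ∈ {6}; g ≡ 0 at y ∈ {1}; common: ∅.
  x = 7: f ≡ 0 at y ∈ {10}; g ≡ 0 at y ∈ {5}; common: ∅.
  x = 8: f ≡ 0 at y ∈ {3}; g ≡ 0 at y ∈ {9}; common: ∅.
  x = 9: f ≡ 0 at y ∈ {7}; g ≡ 0 at y ∈ {2}; common: ∅.
  x = 10: f ≡ 0 at y ∈ {0}; g ≡ 0 at y ∈ {6}; common: ∅.
Collecting: common zeros = ∅, so the count is 0.
Comparison with the Bézout bound: 0 ≤ 1 = deg(f)·deg(g), as expected for curves with no common component (the affine F_11-count falls short of the bound because intersections may lie at infinity, over extension fields, or carry multiplicity).


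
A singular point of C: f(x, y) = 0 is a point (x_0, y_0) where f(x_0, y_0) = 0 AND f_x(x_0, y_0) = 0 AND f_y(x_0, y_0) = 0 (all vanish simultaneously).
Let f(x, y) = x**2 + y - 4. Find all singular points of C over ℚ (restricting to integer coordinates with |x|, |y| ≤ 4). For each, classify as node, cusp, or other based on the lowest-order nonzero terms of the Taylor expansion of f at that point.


No singular points in the scanned grid; C is smooth there.

Compute partial derivatives:
  f_x = 2*x.
  f_y = 1.
f_y = 1 is a nonzero constant, so f_y never vanishes: no point (x, y) can satisfy f = f_x = f_y = 0. In particular no (x, y) ∈ {−4, ..., 4}² is singular; the curve is smooth.


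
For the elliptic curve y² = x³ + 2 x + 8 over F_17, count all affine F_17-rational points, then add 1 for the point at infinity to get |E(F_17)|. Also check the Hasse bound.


Affine points = {(0, 5), (0, 12), (6, 7), (6, 10), (7, 5), (7, 12), (8, 3), (8, 14), (10, 5), (10, 12), (11, 1), (11, 16), (12, 3), (12, 14), (13, 2), (13, 15), (14, 3), (14, 14), (15, 8), (15, 9)}; affine count = 20; |E(F_17)| = 21.

Discriminant check: Δ ∝ 4a³ + 27b² = 4·2³ + 27·8² = 4·8 + 27·64 ≡ 9 (mod 17). Nonzero ⇒ E is nonsingular.
For each x ∈ F_17, compute rhs = x³ + 2·x + 8 mod 17, then count y ∈ F_17 with y² ≡ rhs.
  x = 0: rhs = 8, matching y values: 5, 12 (2 points).
  x = 1: rhs = 11, matching y values: none (0 points).
  x = 2: rhs = 3, matching y values: none (0 points).
  x = 3: rhs = 7, matching y values: none (0 points).
  x = 4: rhs = 12, matching y values: none (0 points).
  x = 5: rhs = 7, matching y values: none (0 points).
  x = 6: rhs = 15, matching y values: 7, 10 (2 points).
  x = 7: rhs = 8, matching y values: 5, 12 (2 points).
  x = 8: rhs = 9, matching y values: 3, 14 (2 points).
  x = 9: rhs = 7, matching y values: none (0 points).
  x = 10: rhs = 8, matching y values: 5, 12 (2 points).
  x = 11: rhs = 1, matching y values: 1, 16 (2 points).
  x = 12: rhs = 9, matching y values: 3, 14 (2 points).
  x = 13: rhs = 4, matching y values: 2, 15 (2 points).
  x = 14: rhs = 9, matching y values: 3, 14 (2 points).
  x = 15: rhs = 13, matching y values: 8, 9 (2 points).
  x = 16: rhs = 5, matching y values: none (0 points).
Total affine count: 20.
Full point count |E(F_17)| = 20 + 1 = 21.
Hasse bound: |21 − (17+1)| = |3| = 3 ≤ 2√17 ≈ 8.2462 ✓.


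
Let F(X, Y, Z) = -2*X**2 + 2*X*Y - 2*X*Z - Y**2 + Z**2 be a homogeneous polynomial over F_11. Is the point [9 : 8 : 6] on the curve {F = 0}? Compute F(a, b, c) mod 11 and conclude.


F(9,8,6) ≡ 0 (mod 11); P is on the curve.

Evaluate F(9, 8, 6) term-by-term (mod 11).
  -2*X**2 ↦ -2·81·1·1 = -162
  2*X*Y ↦ 2·9·8·1 = 144
  -2*X*Z ↦ -2·9·1·6 = -108
  -Y**2 ↦ -1·1·64·1 = -64
  Z**2 ↦ 1·1·1·36 = 36
Sum: F(9, 8, 6) = (-162) + (144) + (-108) + (-64) + (36) = -154.
Reducing mod 11: -154 ≡ 0 (mod 11).
Since F(a, b, c) ≡ 0 (mod 11), P lies on the curve.


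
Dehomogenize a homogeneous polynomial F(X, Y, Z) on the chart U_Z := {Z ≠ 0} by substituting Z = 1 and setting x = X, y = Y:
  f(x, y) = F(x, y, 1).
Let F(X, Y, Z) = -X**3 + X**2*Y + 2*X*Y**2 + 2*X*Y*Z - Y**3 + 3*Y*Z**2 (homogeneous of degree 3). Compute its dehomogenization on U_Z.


f(x, y) = -x**3 + x**2*y + 2*x*y**2 + 2*x*y - y**3 + 3*y

On U_Z we set Z = 1. Each monomial c·X^i·Y^j·Z^k in F becomes c·x^i·y^j·1^k = c·x^i·y^j.
Substituting Z = 1: F(X, Y, 1) = -x**3 + x**2*y + 2*x*y**2 + 2*x*y - y**3 + 3*y.
Note: deg(f) ≤ deg(F) = 3; strict inequality happens when F is divisible by Z (lost terms).


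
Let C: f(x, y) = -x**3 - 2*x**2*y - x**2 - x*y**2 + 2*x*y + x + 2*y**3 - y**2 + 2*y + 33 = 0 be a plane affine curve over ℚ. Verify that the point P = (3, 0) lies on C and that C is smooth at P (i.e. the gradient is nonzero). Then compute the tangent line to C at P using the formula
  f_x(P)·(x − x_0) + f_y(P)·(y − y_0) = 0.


Tangent line at P: -32*x - 10*y + 96 = 0.

Step 1: f(3, 0) = 0, so P lies on C.
Step 2: partial derivatives
  f_x(x, y) = -3*x**2 - 4*x*y - 2*x - y**2 + 2*y + 1, f_y(x, y) = -2*x**2 - 2*x*y + 2*x + 6*y**2 - 2*y + 2.
  f_x(P) = -32, f_y(P) = -10 (gradient nonzero, so P is smooth).
Step 3: tangent line at P: -32·(x − 3) + -10·(y − 0) = 0.
Expanding: -32*x - 10*y + 96 = 0.


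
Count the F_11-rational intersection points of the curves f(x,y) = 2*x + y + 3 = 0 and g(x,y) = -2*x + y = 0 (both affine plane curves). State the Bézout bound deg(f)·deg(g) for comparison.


Common zeros: {(2, 4)}; count = 1; Bézout bound = 1.

deg(f) = 1, deg(g) = 1, so Bézout bound = 1.
Scan x ∈ F_11. For each x, list the y ∈ F_11 with f(x, y) ≡ 0 and those with g(x, y) ≡ 0 (mod 11); the common zeros in that column are the intersection.
  x = 0: f ≡ 0 at y ∈ {8}; g ≡ 0 at y ∈ {0}; common: ∅.
  x = 1: f ≡ 0 at y ∈ {6}; g ≡ 0 at y ∈ {2}; common: ∅.
  x = 2: f ≡ 0 at y ∈ {4}; g ≡ 0 at y ∈ {4}; common: {4}.
  x = 3: f ≡ 0 at y ∈ {2}; g ≡ 0 at y ∈ {6}; common: ∅.
  x = 4: f ≡ 0 at y ∈ {0}; g ≡ 0 at y ∈ {8}; common: ∅.
  x = 5: f ≡ 0 at y ∈ {9}; g ≡ 0 at y ∈ {10}; common: ∅.
  x = 6: f ≡ 0 at y ∈ {7}; g ≡ 0 at y ∈ {1}; common: ∅.
  x = 7: f ≡ 0 at y ∈ {5}; g ≡ 0 at y ∈ {3}; common: ∅.
  x = 8: f ≡ 0 at y ∈ {3}; g ≡ 0 at y ∈ {5}; common: ∅.
  x = 9: f ≡ 0 at y ∈ {1}; g ≡ 0 at y ∈ {7}; common: ∅.
  x = 10: f ≡ 0 at y ∈ {10}; g ≡ 0 at y ∈ {9}; common: ∅.
Collecting: common zeros = {(2, 4)}, so the count is 1.
Comparison with the Bézout bound: 1 ≤ 1 = deg(f)·deg(g), as expected for curves with no common component (the bound is attained).


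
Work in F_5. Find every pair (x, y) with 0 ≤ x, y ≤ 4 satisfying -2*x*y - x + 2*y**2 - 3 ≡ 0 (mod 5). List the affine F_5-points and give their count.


Affine F_5-points: {(0, 2), (0, 3), (1, 2), (1, 4), (2, 0), (2, 2), (3, 1), (3, 2), (4, 2)}; count = 9.

For each of the 25 pairs (x, y) ∈ F_5², evaluate f(x, y) mod 5. Record the zeros.
  x = 0: [0↦2, 1↦4, 2↦0, 3↦0, 4↦4]  zeros at y ∈ {2, 3}
  x = 1: [0↦1, 1↦1, 2↦0, 3↦3, 4↦0]  zeros at y ∈ {2, 4}
  x = 2: [0↦0, 1↦3, 2↦0, 3↦1, 4↦1]  zeros at y ∈ {0, 2}
  x = 3: [0↦4, 1↦0, 2↦0, 3↦4, 4↦2]  zeros at y ∈ {1, 2}
  x = 4: [0↦3, 1↦2, 2↦0, 3↦2, 4↦3]  zeros at y ∈ {2}
Collecting zeros: affine points = {(0, 2), (0, 3), (1, 2), (1, 4), (2, 0), (2, 2), (3, 1), (3, 2), (4, 2)}.
Total count |C(F_5)_aff| = 9.


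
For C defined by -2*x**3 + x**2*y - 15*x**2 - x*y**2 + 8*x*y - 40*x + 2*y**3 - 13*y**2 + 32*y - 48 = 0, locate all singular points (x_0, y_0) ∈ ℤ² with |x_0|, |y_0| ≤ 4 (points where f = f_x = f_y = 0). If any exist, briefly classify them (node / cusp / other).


Singular points: {(-2, 2)}; classification: node.

Compute partial derivatives:
  f_x = -6*x**2 + 2*x*y - 30*x - y**2 + 8*y - 40.
  f_y = x**2 - 2*x*y + 8*x + 6*y**2 - 26*y + 32.
Scan x_0 ∈ {−4, ..., 4}. For each x_0, f_y(x_0, y) is a polynomial in y; find its integer roots y ∈ {−4, ..., 4}, then test f_x and f at those candidates.
  x = -4: f_y(-4, y) = 6*y**2 - 18*y + 16; no integer root y with |y| ≤ 4.
  x = -3: f_y(-3, y) = 6*y**2 - 20*y + 17; no integer root y with |y| ≤ 4.
  x = -2: f_y(-2, y) = 6*y**2 - 22*y + 20; vanishes at y ∈ {2}. (-2, 2): f_x = 0, f = 0 — SINGULAR.
  x = -1: f_y(-1, y) = 6*y**2 - 24*y + 25; no integer root y with |y| ≤ 4.
  x = 0: f_y(0, y) = 6*y**2 - 26*y + 32; no integer root y with |y| ≤ 4.
  x = 1: f_y(1, y) = 6*y**2 - 28*y + 41; no integer root y with |y| ≤ 4.
  x = 2: f_y(2, y) = 6*y**2 - 30*y + 52; no integer root y with |y| ≤ 4.
  x = 3: f_y(3, y) = 6*y**2 - 32*y + 65; no integer root y with |y| ≤ 4.
  x = 4: f_y(4, y) = 6*y**2 - 34*y + 80; no integer root y with |y| ≤ 4.
Only singular point on the grid: (-2, 2).
Classify: substitute x = -2 + u, y = 2 + v and expand: f = -2*u**3 + u**2*v - u**2 - u*v**2 + 2*v**3 + v**2.
No constant or linear terms (consistent with a singular point). Quadratic part: -u**2 + v**2. Cubic part: -2*u**3 + u**2*v - u*v**2 + 2*v**3.
The quadratic part v**2 - u**2 = (v − u)(v + u) splits into two distinct linear factors, so there are two distinct tangent lines y − 2 = ±(x − -2) — this is a node (ordinary double point).
Classification: node.
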